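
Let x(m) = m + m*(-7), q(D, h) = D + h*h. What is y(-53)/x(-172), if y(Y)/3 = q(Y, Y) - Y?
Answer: 2809/344 ≈ 8.1657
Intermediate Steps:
q(D, h) = D + h²
y(Y) = 3*Y² (y(Y) = 3*((Y + Y²) - Y) = 3*Y²)
x(m) = -6*m (x(m) = m - 7*m = -6*m)
y(-53)/x(-172) = (3*(-53)²)/((-6*(-172))) = (3*2809)/1032 = 8427*(1/1032) = 2809/344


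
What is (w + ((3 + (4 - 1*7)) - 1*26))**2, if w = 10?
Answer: 256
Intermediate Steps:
(w + ((3 + (4 - 1*7)) - 1*26))**2 = (10 + ((3 + (4 - 1*7)) - 1*26))**2 = (10 + ((3 + (4 - 7)) - 26))**2 = (10 + ((3 - 3) - 26))**2 = (10 + (0 - 26))**2 = (10 - 26)**2 = (-16)**2 = 256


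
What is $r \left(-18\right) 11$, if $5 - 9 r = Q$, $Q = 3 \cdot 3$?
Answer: $88$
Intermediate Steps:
$Q = 9$
$r = - \frac{4}{9}$ ($r = \frac{5}{9} - 1 = - \frac{4}{9} \approx -0.44444$)
$r \left(-18\right) 11 = \left(- \frac{4}{9}\right) \left(-18\right) 11 = 8 \cdot 11 = 88$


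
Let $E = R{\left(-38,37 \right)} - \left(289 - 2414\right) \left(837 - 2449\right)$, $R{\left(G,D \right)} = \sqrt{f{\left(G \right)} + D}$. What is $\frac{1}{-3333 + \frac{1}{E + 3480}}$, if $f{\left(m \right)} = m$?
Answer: $- \frac{39030166197798553}{130087543948668169810} + \frac{i}{130087543948668169810} \approx -0.00030003 + 7.6871 \cdot 10^{-21} i$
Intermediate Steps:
$R{\left(G,D \right)} = \sqrt{D + G}$ ($R{\left(G,D \right)} = \sqrt{G + D} = \sqrt{D + G}$)
$E = -3425500 + i$ ($E = \sqrt{37 - 38} - \left(289 - 2414\right) \left(837 - 2449\right) = \sqrt{-1} - \left(-2125\right) \left(-1612\right) = i - 3425500 = -3425500 + i \approx -3.4255 \cdot 10^{6} + 1.0 i$)
$\frac{1}{-3333 + \frac{1}{E + 3480}} = \frac{1}{-3333 + \frac{1}{\left(-3425500 + i\right) + 3480}} = \frac{1}{-3333 + \frac{1}{-3422020 + i}} = \frac{1}{-3333 + \frac{-3422020 - i}{11710220880401}}$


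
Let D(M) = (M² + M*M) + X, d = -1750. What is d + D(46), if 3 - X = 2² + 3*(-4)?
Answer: 2493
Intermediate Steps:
X = 11 (X = 3 - (2² + 3*(-4)) = 3 - (4 - 12) = 3 - 1*(-8) = 3 + 8 = 11)
D(M) = 11 + 2*M² (D(M) = (M² + M*M) + 11 = (M² + M²) + 11 = 2*M² + 11 = 11 + 2*M²)
d + D(46) = -1750 + (11 + 2*46²) = -1750 + (11 + 2*2116) = -1750 + (11 + 4232) = -1750 + 4243 = 2493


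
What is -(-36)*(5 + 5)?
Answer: 360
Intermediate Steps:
-(-36)*(5 + 5) = -(-36)*10 = -9*(-40) = 360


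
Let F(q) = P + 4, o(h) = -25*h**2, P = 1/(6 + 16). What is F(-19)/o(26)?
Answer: -89/371800 ≈ -0.00023938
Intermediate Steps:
P = 1/22 ≈ 0.045455
F(q) = 89/22 (F(q) = 1/22 + 4 = 89/22)
F(-19)/o(26) = 89/(22*((-25*26**2))) = 89/(22*((-25*676))) = (89/22)/(-16900) = (89/22)*(-1/16900) = -89/371800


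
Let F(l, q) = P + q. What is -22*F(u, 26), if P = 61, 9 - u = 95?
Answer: -1914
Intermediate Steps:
u = -86 (u = 9 - 1*95 = 9 - 95 = -86)
F(l, q) = 61 + q
-22*F(u, 26) = -22*(61 + 26) = -22*87 = -1914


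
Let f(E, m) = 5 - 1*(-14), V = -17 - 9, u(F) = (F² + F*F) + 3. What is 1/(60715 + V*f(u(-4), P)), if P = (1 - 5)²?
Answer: 1/60221 ≈ 1.6606e-5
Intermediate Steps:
u(F) = 3 + 2*F² (u(F) = (F² + F²) + 3 = 2*F² + 3 = 3 + 2*F²)
V = -26
P = 16 (P = (-4)² = 16)
f(E, m) = 19 (f(E, m) = 5 + 14 = 19)
1/(60715 + V*f(u(-4), P)) = 1/(60715 - 26*19) = 1/(60715 - 494) = 1/60221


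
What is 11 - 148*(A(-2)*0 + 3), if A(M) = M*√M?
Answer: -433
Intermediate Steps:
A(M) = M^(3/2)
11 - 148*(A(-2)*0 + 3) = 11 - 148*((-2)^(3/2)*0 + 3) = 11 - 148*(-2*I*√2*0 + 3) = 11 - 148*(0 + 3) = 11 - 148*3 = 11 - 444 = -433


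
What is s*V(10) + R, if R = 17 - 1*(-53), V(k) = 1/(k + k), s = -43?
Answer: 1357/20 ≈ 67.850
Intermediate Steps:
V(k) = 1/(2*k)
R = 70 (R = 17 + 53 = 70)
s*V(10) + R = -43/(2*10) + 70 = -43*1/20 + 70 = -43/20 + 70 = 1357/20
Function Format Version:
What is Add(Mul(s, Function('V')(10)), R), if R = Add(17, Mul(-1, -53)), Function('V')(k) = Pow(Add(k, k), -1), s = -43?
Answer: Rational(1357, 20) ≈ 67.850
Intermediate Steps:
Function('V')(k) = Mul(Rational(1, 2), Pow(k, -1)) (Function('V')(k) = Pow(Mul(2, k), -1) = Mul(Rational(1, 2), Pow(k, -1)))
R = 70 (R = Add(17, 53) = 70)
Add(Mul(s, Function('V')(10)), R) = Add(Mul(-43, Mul(Rational(1, 2), Pow(10, -1))), 70) = Add(Mul(-43, Mul(Rational(1, 2), Rational(1, 10))), 70) = Add(Mul(-43, Rational(1, 20)), 70) = Add(Rational(-43, 20), 70) = Rational(1357, 20)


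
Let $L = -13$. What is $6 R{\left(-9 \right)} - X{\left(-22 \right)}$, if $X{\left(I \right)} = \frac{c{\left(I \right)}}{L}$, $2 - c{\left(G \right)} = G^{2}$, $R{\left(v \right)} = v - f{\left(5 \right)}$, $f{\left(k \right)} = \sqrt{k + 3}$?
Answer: $- \frac{1184}{13} - 12 \sqrt{2} \approx -108.05$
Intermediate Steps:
$f{\left(k \right)} = \sqrt{3 + k}$
$R{\left(v \right)} = v - 2 \sqrt{2}$ ($R{\left(v \right)} = v - \sqrt{3 + 5} = v - \sqrt{8} = v - 2 \sqrt{2}$)
$c{\left(G \right)} = 2 - G^{2}$
$X{\left(I \right)} = - \frac{2}{13} + \frac{I^{2}}{13}$ ($X{\left(I \right)} = \frac{2 - I^{2}}{-13} = \left(2 - I^{2}\right) \left(- \frac{1}{13}\right) = - \frac{2}{13} + \frac{I^{2}}{13}$)
$6 R{\left(-9 \right)} - X{\left(-22 \right)} = 6 \left(-9 - 2 \sqrt{2}\right) - \left(- \frac{2}{13} + \frac{\left(-22\right)^{2}}{13}\right) = \left(-54 - 12 \sqrt{2}\right) - \left(- \frac{2}{13} + \frac{1}{13} \cdot 484\right) = \left(-54 - 12 \sqrt{2}\right) - \left(- \frac{2}{13} + \frac{484}{13}\right) = \left(-54 - 12 \sqrt{2}\right) - \frac{482}{13} = - \frac{1184}{13} - 12 \sqrt{2}$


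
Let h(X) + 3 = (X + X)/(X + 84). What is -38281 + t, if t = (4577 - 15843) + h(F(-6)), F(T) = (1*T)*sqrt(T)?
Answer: -5004544/101 - 14*I*sqrt(6)/101 ≈ -49550.0 - 0.33953*I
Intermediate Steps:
F(T) = T**(3/2) (F(T) = T*sqrt(T) = T**(3/2))
h(X) = -3 + 2*X/(84 + X) (h(X) = -3 + (X + X)/(X + 84) = -3 + (2*X)/(84 + X) = -3 + 2*X/(84 + X))
t = -11266 + (-252 + 6*I*sqrt(6))/(84 - 6*I*sqrt(6)) (t = (4577 - 15843) + (-252 - (-6)**(3/2))/(84 + (-6)**(3/2)) = -11266 + (-252 - (-6)*I*sqrt(6))/(84 - 6*I*sqrt(6)) = -11266 + (-252 + 6*I*sqrt(6))/(84 - 6*I*sqrt(6)) ≈ -11269.0 - 0.33953*I)
-38281 + t = -38281 + (-1138163/101 - 14*I*sqrt(6)/101) = -5004544/101 - 14*I*sqrt(6)/101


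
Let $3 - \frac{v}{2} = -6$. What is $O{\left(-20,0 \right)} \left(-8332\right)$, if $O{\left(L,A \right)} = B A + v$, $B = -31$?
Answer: $-149976$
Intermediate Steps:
$v = 18$ ($v = 6 - -12 = 6 + 12 = 18$)
$O{\left(L,A \right)} = 18 - 31 A$ ($O{\left(L,A \right)} = - 31 A + 18 = 18 - 31 A$)
$O{\left(-20,0 \right)} \left(-8332\right) = \left(18 - 0\right) \left(-8332\right) = \left(18 + 0\right) \left(-8332\right) = 18 \left(-8332\right) = -149976$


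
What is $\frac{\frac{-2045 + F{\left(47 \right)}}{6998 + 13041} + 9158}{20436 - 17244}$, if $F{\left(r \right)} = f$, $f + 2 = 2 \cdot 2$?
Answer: $\frac{183515119}{63964488} \approx 2.869$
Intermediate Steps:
$f = 2$ ($f = -2 + 2 \cdot 2 = -2 + 4 = 2$)
$F{\left(r \right)} = 2$
$\frac{\frac{-2045 + F{\left(47 \right)}}{6998 + 13041} + 9158}{20436 - 17244} = \frac{\frac{-2045 + 2}{6998 + 13041} + 9158}{20436 - 17244} = \frac{- \frac{2043}{20039} + 9158}{3192} = \left(\left(-2043\right) \frac{1}{20039} + 9158\right) \frac{1}{3192} = \left(- \frac{2043}{20039} + 9158\right) \frac{1}{3192} = \frac{183515119}{20039} \cdot \frac{1}{3192} = \frac{183515119}{63964488}$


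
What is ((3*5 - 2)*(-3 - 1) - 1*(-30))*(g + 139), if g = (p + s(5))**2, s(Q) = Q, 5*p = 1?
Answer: -91322/25 ≈ -3652.9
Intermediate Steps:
p = 1/5 (p = (1/5)*1 = 1/5 ≈ 0.20000)
g = 676/25 (g = (1/5 + 5)**2 = (26/5)**2 = 676/25 ≈ 27.040)
((3*5 - 2)*(-3 - 1) - 1*(-30))*(g + 139) = ((3*5 - 2)*(-3 - 1) - 1*(-30))*(676/25 + 139) = ((15 - 2)*(-4) + 30)*(4151/25) = (13*(-4) + 30)*(4151/25) = (-52 + 30)*(4151/25) = -22*4151/25 = -91322/25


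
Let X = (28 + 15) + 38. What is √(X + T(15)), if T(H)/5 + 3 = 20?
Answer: √166 ≈ 12.884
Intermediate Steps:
X = 81 (X = 43 + 38 = 81)
T(H) = 85 (T(H) = -15 + 5*20 = -15 + 100 = 85)
√(X + T(15)) = √(81 + 85) = √166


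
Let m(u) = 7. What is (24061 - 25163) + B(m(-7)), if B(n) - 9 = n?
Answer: -1086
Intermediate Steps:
B(n) = 9 + n
(24061 - 25163) + B(m(-7)) = (24061 - 25163) + (9 + 7) = -1102 + 16 = -1086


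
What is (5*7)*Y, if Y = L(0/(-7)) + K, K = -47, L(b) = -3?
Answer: -1750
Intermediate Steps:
Y = -50 (Y = -3 - 47 = -50)
(5*7)*Y = (5*7)*(-50) = 35*(-50) = -1750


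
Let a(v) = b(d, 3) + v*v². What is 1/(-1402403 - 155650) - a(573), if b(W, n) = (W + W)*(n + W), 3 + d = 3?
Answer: -293120432509402/1558053 ≈ -1.8813e+8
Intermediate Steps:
d = 0 (d = -3 + 3 = 0)
b(W, n) = 2*W*(W + n) (b(W, n) = (2*W)*(W + n) = 2*W*(W + n))
a(v) = v³ (a(v) = 2*0*(0 + 3) + v*v² = 2*0*3 + v³ = 0 + v³ = v³)
1/(-1402403 - 155650) - a(573) = 1/(-1402403 - 155650) - 1*573³ = 1/(-1558053) - 1*188132517 = -1/1558053 - 188132517 = -293120432509402/1558053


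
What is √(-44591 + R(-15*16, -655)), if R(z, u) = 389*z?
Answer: I*√137951 ≈ 371.42*I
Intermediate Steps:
√(-44591 + R(-15*16, -655)) = √(-44591 + 389*(-15*16)) = √(-44591 + 389*(-240)) = √(-44591 - 93360) = √(-137951) = I*√137951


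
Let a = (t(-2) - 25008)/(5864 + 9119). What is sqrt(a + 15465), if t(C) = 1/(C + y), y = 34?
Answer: sqrt(222167527999310)/119864 ≈ 124.35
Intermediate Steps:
t(C) = 1/(34 + C) (t(C) = 1/(C + 34) = 1/(34 + C))
a = -800255/479456 (a = (1/(34 - 2) - 25008)/(5864 + 9119) = (1/32 - 25008)/14983 = (1/32 - 25008)*(1/14983) = -800255/32*1/14983 = -800255/479456 ≈ -1.6691)
sqrt(a + 15465) = sqrt(-800255/479456 + 15465) = sqrt(7413986785/479456) = sqrt(222167527999310)/119864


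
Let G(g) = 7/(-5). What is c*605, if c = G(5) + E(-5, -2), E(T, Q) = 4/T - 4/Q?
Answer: -121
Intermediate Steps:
G(g) = -7/5 (G(g) = 7*(-1/5) = -7/5)
E(T, Q) = -4/Q + 4/T
c = -1/5 (c = -7/5 + (-4/(-2) + 4/(-5)) = -7/5 + (-4*(-1/2) + 4*(-1/5)) = -7/5 + (2 - 4/5) = -7/5 + 6/5 = -1/5 ≈ -0.20000)
c*605 = -1/5*605 = -121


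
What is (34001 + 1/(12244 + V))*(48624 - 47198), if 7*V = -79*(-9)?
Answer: 4190062039476/86419 ≈ 4.8485e+7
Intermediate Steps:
V = 711/7 (V = (-79*(-9))/7 = (⅐)*711 = 711/7 ≈ 101.57)
(34001 + 1/(12244 + V))*(48624 - 47198) = (34001 + 1/(12244 + 711/7))*(48624 - 47198) = (34001 + 1/(86419/7))*1426 = (34001 + 7/86419)*1426 = (2938332426/86419)*1426 = 4190062039476/86419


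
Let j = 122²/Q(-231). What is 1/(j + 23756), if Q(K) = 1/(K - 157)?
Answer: -1/5751236 ≈ -1.7388e-7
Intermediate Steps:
Q(K) = 1/(-157 + K)
j = -5774992 (j = 122²/(1/(-157 - 231)) = 14884/(1/(-388)) = 14884/(-1/388) = 14884*(-388) = -5774992)
1/(j + 23756) = 1/(-5774992 + 23756) = 1/(-5751236) = -1/5751236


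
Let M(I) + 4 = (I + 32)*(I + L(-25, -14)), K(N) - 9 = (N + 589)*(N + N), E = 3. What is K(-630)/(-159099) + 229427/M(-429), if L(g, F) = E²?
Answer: 9295507963/8842510288 ≈ 1.0512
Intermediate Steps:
L(g, F) = 9 (L(g, F) = 3² = 9)
K(N) = 9 + 2*N*(589 + N) (K(N) = 9 + (N + 589)*(N + N) = 9 + (589 + N)*(2*N) = 9 + 2*N*(589 + N))
M(I) = -4 + (9 + I)*(32 + I) (M(I) = -4 + (I + 32)*(I + 9) = -4 + (32 + I)*(9 + I) = -4 + (9 + I)*(32 + I))
K(-630)/(-159099) + 229427/M(-429) = (9 + 2*(-630)² + 1178*(-630))/(-159099) + 229427/(284 + (-429)² + 41*(-429)) = (9 + 2*396900 - 742140)*(-1/159099) + 229427/(284 + 184041 - 17589) = (9 + 793800 - 742140)*(-1/159099) + 229427/166736 = 51669*(-1/159099) + 229427*(1/166736) = -17223/53033 + 229427/166736 = 9295507963/8842510288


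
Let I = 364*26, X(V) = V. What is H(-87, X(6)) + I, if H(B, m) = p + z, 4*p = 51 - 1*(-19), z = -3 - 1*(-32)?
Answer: 19021/2 ≈ 9510.5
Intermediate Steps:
z = 29 (z = -3 + 32 = 29)
p = 35/2 (p = (51 - 1*(-19))/4 = (51 + 19)/4 = (1/4)*70 = 35/2 ≈ 17.500)
I = 9464
H(B, m) = 93/2 (H(B, m) = 35/2 + 29 = 93/2)
H(-87, X(6)) + I = 93/2 + 9464 = 19021/2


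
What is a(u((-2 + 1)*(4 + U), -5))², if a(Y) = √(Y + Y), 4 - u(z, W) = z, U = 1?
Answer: 18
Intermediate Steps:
u(z, W) = 4 - z
a(Y) = √2*√Y (a(Y) = √(2*Y) = √2*√Y)
a(u((-2 + 1)*(4 + U), -5))² = (√2*√(4 - (-2 + 1)*(4 + 1)))² = (√2*√(4 - (-1)*5))² = (√2*√(4 - 1*(-5)))² = (√2*√(4 + 5))² = (√2*√9)² = (√2*3)² = (3*√2)² = 18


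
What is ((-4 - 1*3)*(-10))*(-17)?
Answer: -1190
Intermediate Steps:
((-4 - 1*3)*(-10))*(-17) = ((-4 - 3)*(-10))*(-17) = -7*(-10)*(-17) = 70*(-17) = -1190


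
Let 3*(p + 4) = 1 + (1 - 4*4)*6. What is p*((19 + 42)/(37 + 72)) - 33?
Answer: -16952/327 ≈ -51.841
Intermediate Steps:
p = -101/3 (p = -4 + (1 + (1 - 4*4)*6)/3 = -4 + (1 + (1 - 16)*6)/3 = -4 + (1 - 15*6)/3 = -4 + (1 - 90)/3 = -4 + (⅓)*(-89) = -4 - 89/3 = -101/3 ≈ -33.667)
p*((19 + 42)/(37 + 72)) - 33 = -101*(19 + 42)/(3*(37 + 72)) - 33 = -6161/(3*109) - 33 = -101/3*61/109 - 33 = -6161/327 - 33 = -16952/327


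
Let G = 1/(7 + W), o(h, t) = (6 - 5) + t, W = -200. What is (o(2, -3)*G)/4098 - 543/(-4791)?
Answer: 71579314/631544829 ≈ 0.11334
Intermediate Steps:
o(h, t) = 1 + t
G = -1/193 (G = 1/(7 - 200) = 1/(-193) = -1/193 ≈ -0.0051813)
(o(2, -3)*G)/4098 - 543/(-4791) = ((1 - 3)*(-1/193))/4098 - 543/(-4791) = -2*(-1/193)*(1/4098) - 543*(-1/4791) = (2/193)*(1/4098) + 181/1597 = 1/395457 + 181/1597 = 71579314/631544829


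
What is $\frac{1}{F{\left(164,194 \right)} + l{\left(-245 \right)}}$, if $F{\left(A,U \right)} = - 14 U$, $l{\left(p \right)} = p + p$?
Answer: $- \frac{1}{3206} \approx -0.00031192$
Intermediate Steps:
$l{\left(p \right)} = 2 p$
$\frac{1}{F{\left(164,194 \right)} + l{\left(-245 \right)}} = \frac{1}{\left(-14\right) 194 + 2 \left(-245\right)} = \frac{1}{-2716 - 490} = \frac{1}{-3206} = - \frac{1}{3206}$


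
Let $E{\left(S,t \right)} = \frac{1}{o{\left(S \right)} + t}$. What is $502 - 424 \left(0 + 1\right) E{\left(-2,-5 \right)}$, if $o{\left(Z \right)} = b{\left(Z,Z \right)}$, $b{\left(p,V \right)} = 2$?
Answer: $\frac{1930}{3} \approx 643.33$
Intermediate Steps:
$o{\left(Z \right)} = 2$
$E{\left(S,t \right)} = \frac{1}{2 + t}$
$502 - 424 \left(0 + 1\right) E{\left(-2,-5 \right)} = 502 - 424 \frac{0 + 1}{2 - 5} = 502 - 424 \cdot 1 \frac{1}{-3} = 502 - 424 \cdot 1 \left(- \frac{1}{3}\right) = 502 - - \frac{424}{3} = 502 + \frac{424}{3} = \frac{1930}{3}$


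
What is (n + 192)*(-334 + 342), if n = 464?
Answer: 5248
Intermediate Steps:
(n + 192)*(-334 + 342) = (464 + 192)*(-334 + 342) = 656*8 = 5248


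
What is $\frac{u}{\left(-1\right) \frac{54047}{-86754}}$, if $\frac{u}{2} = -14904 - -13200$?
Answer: $- \frac{295657632}{54047} \approx -5470.4$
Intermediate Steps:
$u = -3408$ ($u = 2 \left(-14904 - -13200\right) = 2 \left(-14904 + 13200\right) = 2 \left(-1704\right) = -3408$)
$\frac{u}{\left(-1\right) \frac{54047}{-86754}} = - \frac{3408}{\left(-1\right) \frac{54047}{-86754}} = - \frac{3408}{\left(-1\right) 54047 \left(- \frac{1}{86754}\right)} = - \frac{3408}{\left(-1\right) \left(- \frac{54047}{86754}\right)} = - \frac{3408}{\frac{54047}{86754}} = \left(-3408\right) \frac{86754}{54047} = - \frac{295657632}{54047}$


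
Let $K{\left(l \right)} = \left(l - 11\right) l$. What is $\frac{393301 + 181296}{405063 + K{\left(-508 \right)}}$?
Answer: $\frac{574597}{668715} \approx 0.85926$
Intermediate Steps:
$K{\left(l \right)} = l \left(-11 + l\right)$ ($K{\left(l \right)} = \left(-11 + l\right) l = l \left(-11 + l\right)$)
$\frac{393301 + 181296}{405063 + K{\left(-508 \right)}} = \frac{393301 + 181296}{405063 - 508 \left(-11 - 508\right)} = \frac{574597}{405063 - -263652} = \frac{574597}{405063 + 263652} = \frac{574597}{668715}$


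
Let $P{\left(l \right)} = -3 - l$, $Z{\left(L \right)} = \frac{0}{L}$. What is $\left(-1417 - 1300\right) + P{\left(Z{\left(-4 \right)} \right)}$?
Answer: $-2720$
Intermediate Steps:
$Z{\left(L \right)} = 0$
$\left(-1417 - 1300\right) + P{\left(Z{\left(-4 \right)} \right)} = \left(-1417 - 1300\right) - 3 = \left(-1417 - 1300\right) + \left(-3 + 0\right) = -2717 - 3 = -2720$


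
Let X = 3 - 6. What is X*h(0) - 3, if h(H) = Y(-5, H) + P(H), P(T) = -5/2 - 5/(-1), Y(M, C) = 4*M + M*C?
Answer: 99/2 ≈ 49.500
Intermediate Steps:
Y(M, C) = 4*M + C*M
X = -3
P(T) = 5/2 (P(T) = -5*1/2 - 5*(-1) = -5/2 + 5 = 5/2)
h(H) = -35/2 - 5*H (h(H) = -5*(4 + H) + 5/2 = (-20 - 5*H) + 5/2 = -35/2 - 5*H)
X*h(0) - 3 = -3*(-35/2 - 5*0) - 3 = -3*(-35/2 + 0) - 3 = -3*(-35/2) - 3 = 105/2 - 3 = 99/2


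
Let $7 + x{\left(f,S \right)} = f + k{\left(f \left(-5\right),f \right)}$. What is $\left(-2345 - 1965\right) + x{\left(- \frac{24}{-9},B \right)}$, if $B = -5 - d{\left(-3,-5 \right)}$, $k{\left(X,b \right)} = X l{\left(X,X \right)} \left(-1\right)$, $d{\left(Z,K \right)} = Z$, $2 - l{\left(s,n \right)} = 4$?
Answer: $-4341$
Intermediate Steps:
$l{\left(s,n \right)} = -2$ ($l{\left(s,n \right)} = 2 - 4 = -2$)
$k{\left(X,b \right)} = 2 X$ ($k{\left(X,b \right)} = X \left(-2\right) \left(-1\right) = - 2 X \left(-1\right) = 2 X$)
$B = -2$ ($B = -5 - -3 = -5 + 3 = -2$)
$x{\left(f,S \right)} = -7 - 9 f$ ($x{\left(f,S \right)} = -7 + \left(f + 2 f \left(-5\right)\right) = -7 + \left(f + 2 \left(- 5 f\right)\right) = -7 + \left(f - 10 f\right) = -7 - 9 f$)
$\left(-2345 - 1965\right) + x{\left(- \frac{24}{-9},B \right)} = \left(-2345 - 1965\right) - \left(7 + 9 \left(- \frac{24}{-9}\right)\right) = -4310 - \left(7 + 9 \left(\left(-24\right) \left(- \frac{1}{9}\right)\right)\right) = -4310 - 31 = -4341$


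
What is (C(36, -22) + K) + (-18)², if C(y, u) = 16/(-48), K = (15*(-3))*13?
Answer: -784/3 ≈ -261.33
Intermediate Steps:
K = -585 (K = -45*13 = -585)
C(y, u) = -⅓ (C(y, u) = 16*(-1/48) = -⅓)
(C(36, -22) + K) + (-18)² = (-⅓ - 585) + (-18)² = -1756/3 + 324 = -784/3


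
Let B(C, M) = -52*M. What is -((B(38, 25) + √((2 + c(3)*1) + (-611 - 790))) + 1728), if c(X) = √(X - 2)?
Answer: -428 - I*√1398 ≈ -428.0 - 37.39*I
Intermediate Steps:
c(X) = √(-2 + X)
-((B(38, 25) + √((2 + c(3)*1) + (-611 - 790))) + 1728) = -((-52*25 + √((2 + √(-2 + 3)*1) + (-611 - 790))) + 1728) = -((-1300 + √((2 + √1*1) - 1401)) + 1728) = -((-1300 + √((2 + 1*1) - 1401)) + 1728) = -((-1300 + √((2 + 1) - 1401)) + 1728) = -((-1300 + √(3 - 1401)) + 1728) = -((-1300 + √(-1398)) + 1728) = -((-1300 + I*√1398) + 1728) = -(428 + I*√1398) = -428 - I*√1398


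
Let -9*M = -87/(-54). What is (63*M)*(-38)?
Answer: 3857/9 ≈ 428.56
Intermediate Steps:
M = -29/162 (M = -(-29)/(3*(-54)) = -(-29)*(-1)/(3*54) = -⅑*29/18 = -29/162 ≈ -0.17901)
(63*M)*(-38) = (63*(-29/162))*(-38) = -203/18*(-38) = 3857/9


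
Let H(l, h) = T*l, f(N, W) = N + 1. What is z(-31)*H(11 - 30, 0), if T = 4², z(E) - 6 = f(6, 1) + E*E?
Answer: -296096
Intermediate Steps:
f(N, W) = 1 + N
z(E) = 13 + E² (z(E) = 6 + ((1 + 6) + E*E) = 6 + (7 + E²) = 13 + E²)
T = 16
H(l, h) = 16*l
z(-31)*H(11 - 30, 0) = (13 + (-31)²)*(16*(11 - 30)) = (13 + 961)*(16*(-19)) = 974*(-304) = -296096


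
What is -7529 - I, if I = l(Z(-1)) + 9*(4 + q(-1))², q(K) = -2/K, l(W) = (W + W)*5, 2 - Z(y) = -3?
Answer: -7903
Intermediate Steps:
Z(y) = 5 (Z(y) = 2 - 1*(-3) = 2 + 3 = 5)
l(W) = 10*W (l(W) = (2*W)*5 = 10*W)
I = 374 (I = 10*5 + 9*(4 - 2/(-1))² = 50 + 9*(4 - 2*(-1))² = 50 + 9*(4 + 2)² = 50 + 9*6² = 50 + 9*36 = 50 + 324 = 374)
-7529 - I = -7529 - 1*374 = -7529 - 374 = -7903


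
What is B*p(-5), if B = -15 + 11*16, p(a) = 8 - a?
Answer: 2093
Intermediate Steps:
B = 161 (B = -15 + 176 = 161)
B*p(-5) = 161*(8 - 1*(-5)) = 161*(8 + 5) = 161*13 = 2093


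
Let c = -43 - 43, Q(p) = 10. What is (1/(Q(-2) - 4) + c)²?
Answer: 265225/36 ≈ 7367.4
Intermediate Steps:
c = -86
(1/(Q(-2) - 4) + c)² = (1/(10 - 4) - 86)² = (1/6 - 86)² = (⅙ - 86)² = (-515/6)² = 265225/36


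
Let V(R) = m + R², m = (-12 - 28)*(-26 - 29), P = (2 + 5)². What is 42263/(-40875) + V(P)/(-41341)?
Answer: -1935260558/1689813375 ≈ -1.1453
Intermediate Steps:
P = 49 (P = 7² = 49)
m = 2200 (m = -40*(-55) = 2200)
V(R) = 2200 + R²
42263/(-40875) + V(P)/(-41341) = 42263/(-40875) + (2200 + 49²)/(-41341) = 42263*(-1/40875) + (2200 + 2401)*(-1/41341) = -42263/40875 + 4601*(-1/41341) = -42263/40875 - 4601/41341 = -1935260558/1689813375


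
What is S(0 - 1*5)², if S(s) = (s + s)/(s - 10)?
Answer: 4/9 ≈ 0.44444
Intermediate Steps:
S(s) = 2*s/(-10 + s) (S(s) = (2*s)/(-10 + s) = 2*s/(-10 + s))
S(0 - 1*5)² = (2*(0 - 1*5)/(-10 + (0 - 1*5)))² = (2*(0 - 5)/(-10 + (0 - 5)))² = (2*(-5)/(-10 - 5))² = (2*(-5)/(-15))² = (2*(-5)*(-1/15))² = (⅔)² = 4/9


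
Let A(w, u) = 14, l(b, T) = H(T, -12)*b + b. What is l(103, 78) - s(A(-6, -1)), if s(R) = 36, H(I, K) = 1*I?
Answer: 8101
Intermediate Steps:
H(I, K) = I
l(b, T) = b + T*b (l(b, T) = T*b + b = b + T*b)
l(103, 78) - s(A(-6, -1)) = 103*(1 + 78) - 1*36 = 103*79 - 36 = 8137 - 36 = 8101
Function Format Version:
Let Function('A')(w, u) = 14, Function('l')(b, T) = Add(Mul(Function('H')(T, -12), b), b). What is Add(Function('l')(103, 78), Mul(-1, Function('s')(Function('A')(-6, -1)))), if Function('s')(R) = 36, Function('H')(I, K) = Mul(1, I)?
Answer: 8101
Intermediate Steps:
Function('H')(I, K) = I
Function('l')(b, T) = Add(b, Mul(T, b)) (Function('l')(b, T) = Add(Mul(T, b), b) = Add(b, Mul(T, b)))
Add(Function('l')(103, 78), Mul(-1, Function('s')(Function('A')(-6, -1)))) = Add(Mul(103, Add(1, 78)), Mul(-1, 36)) = Add(Mul(103, 79), -36) = Add(8137, -36) = 8101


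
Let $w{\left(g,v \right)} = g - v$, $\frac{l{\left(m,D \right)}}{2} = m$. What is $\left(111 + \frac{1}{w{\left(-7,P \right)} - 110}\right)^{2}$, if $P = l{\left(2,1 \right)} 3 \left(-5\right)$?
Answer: $\frac{40018276}{3249} \approx 12317.0$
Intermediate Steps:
$l{\left(m,D \right)} = 2 m$
$P = -60$ ($P = 2 \cdot 2 \cdot 3 \left(-5\right) = 4 \cdot 3 \left(-5\right) = 12 \left(-5\right) = -60$)
$\left(111 + \frac{1}{w{\left(-7,P \right)} - 110}\right)^{2} = \left(111 + \frac{1}{\left(-7 - -60\right) - 110}\right)^{2} = \left(111 + \frac{1}{\left(-7 + 60\right) - 110}\right)^{2} = \left(111 + \frac{1}{53 - 110}\right)^{2} = \left(111 + \frac{1}{-57}\right)^{2} = \left(111 - \frac{1}{57}\right)^{2} = \left(\frac{6326}{57}\right)^{2} = \frac{40018276}{3249}$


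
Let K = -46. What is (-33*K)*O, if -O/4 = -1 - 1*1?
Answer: 12144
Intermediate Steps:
O = 8 (O = -4*(-1 - 1*1) = -4*(-1 - 1) = -4*(-2) = 8)
(-33*K)*O = -33*(-46)*8 = 1518*8 = 12144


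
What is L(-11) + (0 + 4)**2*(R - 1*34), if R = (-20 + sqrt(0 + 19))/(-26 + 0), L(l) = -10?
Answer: -7042/13 - 8*sqrt(19)/13 ≈ -544.38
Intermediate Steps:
R = 10/13 - sqrt(19)/26 (R = (-20 + sqrt(19))/(-26) = (-20 + sqrt(19))*(-1/26) = 10/13 - sqrt(19)/26 ≈ 0.60158)
L(-11) + (0 + 4)**2*(R - 1*34) = -10 + (0 + 4)**2*((10/13 - sqrt(19)/26) - 1*34) = -10 + 4**2*((10/13 - sqrt(19)/26) - 34) = -10 + 16*(-432/13 - sqrt(19)/26) = -10 + (-6912/13 - 8*sqrt(19)/13) = -7042/13 - 8*sqrt(19)/13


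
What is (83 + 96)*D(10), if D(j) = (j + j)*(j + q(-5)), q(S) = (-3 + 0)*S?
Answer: 89500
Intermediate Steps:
q(S) = -3*S
D(j) = 2*j*(15 + j) (D(j) = (j + j)*(j - 3*(-5)) = (2*j)*(j + 15) = (2*j)*(15 + j) = 2*j*(15 + j))
(83 + 96)*D(10) = (83 + 96)*(2*10*(15 + 10)) = 179*(2*10*25) = 179*500 = 89500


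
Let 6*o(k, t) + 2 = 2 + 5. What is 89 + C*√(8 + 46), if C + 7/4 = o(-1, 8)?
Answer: 89 - 11*√6/4 ≈ 82.264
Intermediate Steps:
o(k, t) = ⅚ (o(k, t) = -⅓ + (2 + 5)/6 = -⅓ + (⅙)*7 = -⅓ + 7/6 = ⅚)
C = -11/12 (C = -7/4 + ⅚ = -11/12 ≈ -0.91667)
89 + C*√(8 + 46) = 89 - 11*√(8 + 46)/12 = 89 - 11*√6/4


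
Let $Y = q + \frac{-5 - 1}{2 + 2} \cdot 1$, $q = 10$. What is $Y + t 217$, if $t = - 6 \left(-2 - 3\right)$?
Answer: $\frac{13037}{2} \approx 6518.5$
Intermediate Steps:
$t = 30$ ($t = \left(-6\right) \left(-5\right) = 30$)
$Y = \frac{17}{2}$ ($Y = 10 + \frac{-5 - 1}{2 + 2} \cdot 1 = 10 + - \frac{6}{4} \cdot 1 = 10 + \left(-6\right) \frac{1}{4} \cdot 1 = 10 - \frac{3}{2} = \frac{17}{2} \approx 8.5$)
$Y + t 217 = \frac{17}{2} + 30 \cdot 217 = \frac{17}{2} + 6510 = \frac{13037}{2}$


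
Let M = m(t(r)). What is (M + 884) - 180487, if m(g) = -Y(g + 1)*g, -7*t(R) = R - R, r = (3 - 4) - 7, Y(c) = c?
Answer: -179603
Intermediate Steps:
r = -8 (r = -1 - 7 = -8)
t(R) = 0 (t(R) = -(R - R)/7 = -⅐*0 = 0)
m(g) = -g*(1 + g) (m(g) = -(g + 1)*g = -(1 + g)*g = -g*(1 + g))
M = 0 (M = -1*0*(1 + 0) = -1*0*1 = 0)
(M + 884) - 180487 = (0 + 884) - 180487 = 884 - 180487 = -179603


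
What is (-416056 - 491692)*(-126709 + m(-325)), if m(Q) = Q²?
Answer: 19138958832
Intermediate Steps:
(-416056 - 491692)*(-126709 + m(-325)) = (-416056 - 491692)*(-126709 + (-325)²) = -907748*(-126709 + 105625) = -907748*(-21084) = 19138958832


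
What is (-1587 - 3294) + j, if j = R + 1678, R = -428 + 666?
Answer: -2965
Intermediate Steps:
R = 238
j = 1916 (j = 238 + 1678 = 1916)
(-1587 - 3294) + j = (-1587 - 3294) + 1916 = -4881 + 1916 = -2965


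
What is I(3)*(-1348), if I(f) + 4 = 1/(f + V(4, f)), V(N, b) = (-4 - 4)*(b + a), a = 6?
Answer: 373396/69 ≈ 5411.5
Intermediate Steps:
V(N, b) = -48 - 8*b (V(N, b) = (-4 - 4)*(b + 6) = -8*(6 + b) = -48 - 8*b)
I(f) = -4 + 1/(-48 - 7*f) (I(f) = -4 + 1/(f + (-48 - 8*f)) = -4 + 1/(-48 - 7*f))
I(3)*(-1348) = ((-193 - 28*3)/(48 + 7*3))*(-1348) = ((-193 - 84)/(48 + 21))*(-1348) = (-277/69)*(-1348) = ((1/69)*(-277))*(-1348) = -277/69*(-1348) = 373396/69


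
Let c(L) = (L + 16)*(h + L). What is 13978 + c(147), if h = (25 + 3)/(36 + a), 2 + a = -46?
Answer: 112676/3 ≈ 37559.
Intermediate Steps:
a = -48 (a = -2 - 46 = -48)
h = -7/3 (h = (25 + 3)/(36 - 48) = 28/(-12) = 28*(-1/12) = -7/3 ≈ -2.3333)
c(L) = (16 + L)*(-7/3 + L) (c(L) = (L + 16)*(-7/3 + L) = (16 + L)*(-7/3 + L))
13978 + c(147) = 13978 + (-112/3 + 147**2 + (41/3)*147) = 13978 + (-112/3 + 21609 + 2009) = 13978 + 70742/3 = 112676/3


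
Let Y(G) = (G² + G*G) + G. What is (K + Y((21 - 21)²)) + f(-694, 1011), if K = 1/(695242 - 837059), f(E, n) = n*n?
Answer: 144954133856/141817 ≈ 1.0221e+6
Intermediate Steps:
f(E, n) = n²
K = -1/141817 (K = 1/(-141817) = -1/141817 ≈ -7.0513e-6)
Y(G) = G + 2*G² (Y(G) = (G² + G²) + G = 2*G² + G = G + 2*G²)
(K + Y((21 - 21)²)) + f(-694, 1011) = (-1/141817 + (21 - 21)²*(1 + 2*(21 - 21)²)) + 1011² = (-1/141817 + 0²*(1 + 2*0²)) + 1022121 = (-1/141817 + 0*(1 + 2*0)) + 1022121 = (-1/141817 + 0*(1 + 0)) + 1022121 = (-1/141817 + 0*1) + 1022121 = (-1/141817 + 0) + 1022121 = -1/141817 + 1022121 = 144954133856/141817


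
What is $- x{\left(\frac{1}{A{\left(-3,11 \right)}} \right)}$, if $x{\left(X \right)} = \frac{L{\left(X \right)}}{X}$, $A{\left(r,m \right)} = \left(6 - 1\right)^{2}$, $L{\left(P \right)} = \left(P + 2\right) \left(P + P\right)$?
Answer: $- \frac{102}{25} \approx -4.08$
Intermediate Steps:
$L{\left(P \right)} = 2 P \left(2 + P\right)$ ($L{\left(P \right)} = \left(2 + P\right) 2 P = 2 P \left(2 + P\right)$)
$A{\left(r,m \right)} = 25$ ($A{\left(r,m \right)} = 5^{2} = 25$)
$x{\left(X \right)} = 4 + 2 X$ ($x{\left(X \right)} = \frac{2 X \left(2 + X\right)}{X} = 4 + 2 X$)
$- x{\left(\frac{1}{A{\left(-3,11 \right)}} \right)} = - (4 + \frac{2}{25}) = \left(-1\right) \frac{102}{25} = - \frac{102}{25}$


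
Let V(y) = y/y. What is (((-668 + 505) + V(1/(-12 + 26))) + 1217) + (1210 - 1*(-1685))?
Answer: 3950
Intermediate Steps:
V(y) = 1
(((-668 + 505) + V(1/(-12 + 26))) + 1217) + (1210 - 1*(-1685)) = (((-668 + 505) + 1) + 1217) + (1210 - 1*(-1685)) = ((-163 + 1) + 1217) + (1210 + 1685) = (-162 + 1217) + 2895 = 1055 + 2895 = 3950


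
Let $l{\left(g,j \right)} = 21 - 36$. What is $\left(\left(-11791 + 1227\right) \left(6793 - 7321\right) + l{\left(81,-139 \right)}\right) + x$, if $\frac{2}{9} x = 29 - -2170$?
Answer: $\frac{11175345}{2} \approx 5.5877 \cdot 10^{6}$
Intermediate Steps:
$x = \frac{19791}{2}$ ($x = \frac{9 \left(29 - -2170\right)}{2} = \frac{9 \left(29 + 2170\right)}{2} = \frac{9}{2} \cdot 2199 = \frac{19791}{2} \approx 9895.5$)
$l{\left(g,j \right)} = -15$
$\left(\left(-11791 + 1227\right) \left(6793 - 7321\right) + l{\left(81,-139 \right)}\right) + x = \left(\left(-11791 + 1227\right) \left(6793 - 7321\right) - 15\right) + \frac{19791}{2} = \left(\left(-10564\right) \left(-528\right) - 15\right) + \frac{19791}{2} = \left(5577792 - 15\right) + \frac{19791}{2} = 5577777 + \frac{19791}{2} = \frac{11175345}{2}$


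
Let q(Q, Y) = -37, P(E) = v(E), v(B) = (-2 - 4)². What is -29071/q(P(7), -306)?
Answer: 29071/37 ≈ 785.70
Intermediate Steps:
v(B) = 36 (v(B) = (-6)² = 36)
P(E) = 36
-29071/q(P(7), -306) = -29071/(-37) = -29071*(-1/37) = 29071/37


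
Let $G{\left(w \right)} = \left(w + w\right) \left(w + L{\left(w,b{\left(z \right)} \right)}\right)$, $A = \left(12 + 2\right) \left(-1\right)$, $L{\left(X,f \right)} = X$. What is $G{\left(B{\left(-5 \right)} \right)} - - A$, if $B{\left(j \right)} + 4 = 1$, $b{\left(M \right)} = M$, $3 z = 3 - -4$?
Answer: $22$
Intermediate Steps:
$z = \frac{7}{3}$ ($z = \frac{3 - -4}{3} = \frac{3 + 4}{3} = \frac{1}{3} \cdot 7 = \frac{7}{3} \approx 2.3333$)
$B{\left(j \right)} = -3$ ($B{\left(j \right)} = -4 + 1 = -3$)
$A = -14$ ($A = 14 \left(-1\right) = -14$)
$G{\left(w \right)} = 4 w^{2}$ ($G{\left(w \right)} = \left(w + w\right) \left(w + w\right) = 2 w 2 w = 4 w^{2}$)
$G{\left(B{\left(-5 \right)} \right)} - - A = 4 \left(-3\right)^{2} - \left(-1\right) \left(-14\right) = 4 \cdot 9 - 14 = 36 - 14 = 22$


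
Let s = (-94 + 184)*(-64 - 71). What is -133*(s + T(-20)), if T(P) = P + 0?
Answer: 1618610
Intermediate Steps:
T(P) = P
s = -12150 (s = 90*(-135) = -12150)
-133*(s + T(-20)) = -133*(-12150 - 20) = -133*(-12170) = 1618610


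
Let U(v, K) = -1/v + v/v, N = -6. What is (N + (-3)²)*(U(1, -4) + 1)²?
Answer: 3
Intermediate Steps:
U(v, K) = 1 - 1/v (U(v, K) = -1/v + 1 = 1 - 1/v)
(N + (-3)²)*(U(1, -4) + 1)² = (-6 + (-3)²)*((-1 + 1)/1 + 1)² = (-6 + 9)*(1*0 + 1)² = 3*(0 + 1)² = 3*1² = 3*1 = 3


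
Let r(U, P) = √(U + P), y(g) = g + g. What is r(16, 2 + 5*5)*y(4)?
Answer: 8*√43 ≈ 52.460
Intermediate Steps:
y(g) = 2*g
r(U, P) = √(P + U)
r(16, 2 + 5*5)*y(4) = √((2 + 5*5) + 16)*(2*4) = √((2 + 25) + 16)*8 = √(27 + 16)*8 = √43*8 = 8*√43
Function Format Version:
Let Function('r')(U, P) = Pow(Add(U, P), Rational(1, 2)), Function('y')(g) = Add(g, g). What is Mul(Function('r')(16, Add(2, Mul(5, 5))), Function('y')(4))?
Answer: Mul(8, Pow(43, Rational(1, 2))) ≈ 52.460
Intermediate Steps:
Function('y')(g) = Mul(2, g)
Function('r')(U, P) = Pow(Add(P, U), Rational(1, 2))
Mul(Function('r')(16, Add(2, Mul(5, 5))), Function('y')(4)) = Mul(Pow(Add(Add(2, Mul(5, 5)), 16), Rational(1, 2)), Mul(2, 4)) = Mul(Pow(Add(Add(2, 25), 16), Rational(1, 2)), 8) = Mul(Pow(Add(27, 16), Rational(1, 2)), 8) = Mul(Pow(43, Rational(1, 2)), 8) = Mul(8, Pow(43, Rational(1, 2)))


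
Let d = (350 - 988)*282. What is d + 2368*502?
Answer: 1008820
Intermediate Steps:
d = -179916 (d = -638*282 = -179916)
d + 2368*502 = -179916 + 2368*502 = -179916 + 1188736 = 1008820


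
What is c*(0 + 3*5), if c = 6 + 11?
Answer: 255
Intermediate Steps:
c = 17
c*(0 + 3*5) = 17*(0 + 3*5) = 17*(0 + 15) = 17*15 = 255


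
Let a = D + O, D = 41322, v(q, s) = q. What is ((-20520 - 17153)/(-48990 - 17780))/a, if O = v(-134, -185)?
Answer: 37673/2750122760 ≈ 1.3699e-5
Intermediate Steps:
O = -134
a = 41188 (a = 41322 - 134 = 41188)
((-20520 - 17153)/(-48990 - 17780))/a = ((-20520 - 17153)/(-48990 - 17780))/41188 = -37673/(-66770)*(1/41188) = -37673*(-1/66770)*(1/41188) = (37673/66770)*(1/41188) = 37673/2750122760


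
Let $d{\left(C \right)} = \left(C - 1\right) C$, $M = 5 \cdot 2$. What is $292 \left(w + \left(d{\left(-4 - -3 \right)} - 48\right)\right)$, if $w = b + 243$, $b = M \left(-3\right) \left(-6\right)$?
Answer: $110084$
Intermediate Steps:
$M = 10$
$b = 180$ ($b = 10 \left(-3\right) \left(-6\right) = \left(-30\right) \left(-6\right) = 180$)
$w = 423$ ($w = 180 + 243 = 423$)
$d{\left(C \right)} = C \left(-1 + C\right)$ ($d{\left(C \right)} = \left(C - 1\right) C = \left(-1 + C\right) C = C \left(-1 + C\right)$)
$292 \left(w + \left(d{\left(-4 - -3 \right)} - 48\right)\right) = 292 \left(423 - \left(48 - \left(-4 - -3\right) \left(-1 - 1\right)\right)\right) = 292 \left(423 - \left(48 - \left(-4 + 3\right) \left(-1 + \left(-4 + 3\right)\right)\right)\right) = 292 \left(423 - 46\right) = 292 \cdot 377 = 110084$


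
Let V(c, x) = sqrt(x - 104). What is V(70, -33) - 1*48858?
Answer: -48858 + I*sqrt(137) ≈ -48858.0 + 11.705*I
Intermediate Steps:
V(c, x) = sqrt(-104 + x)
V(70, -33) - 1*48858 = sqrt(-104 - 33) - 1*48858 = sqrt(-137) - 48858 = I*sqrt(137) - 48858 = -48858 + I*sqrt(137)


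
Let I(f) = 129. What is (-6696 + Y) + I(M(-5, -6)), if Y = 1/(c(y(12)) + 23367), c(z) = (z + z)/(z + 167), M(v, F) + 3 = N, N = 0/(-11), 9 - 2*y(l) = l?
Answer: -50792270726/7734471 ≈ -6567.0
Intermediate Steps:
y(l) = 9/2 - l/2
N = 0 (N = 0*(-1/11) = 0)
M(v, F) = -3 (M(v, F) = -3 + 0 = -3)
c(z) = 2*z/(167 + z) (c(z) = (2*z)/(167 + z) = 2*z/(167 + z))
Y = 331/7734471 (Y = 1/(2*(9/2 - ½*12)/(167 + (9/2 - ½*12)) + 23367) = 1/(2*(9/2 - 6)/(167 + (9/2 - 6)) + 23367) = 1/(2*(-3/2)/(167 - 3/2) + 23367) = 1/(2*(-3/2)/(331/2) + 23367) = 1/(2*(-3/2)*(2/331) + 23367) = 1/(-6/331 + 23367) = 1/(7734471/331) = 331/7734471 ≈ 4.2795e-5)
(-6696 + Y) + I(M(-5, -6)) = (-6696 + 331/7734471) + 129 = -51790017485/7734471 + 129 = -50792270726/7734471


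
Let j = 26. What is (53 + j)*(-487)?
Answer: -38473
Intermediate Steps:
(53 + j)*(-487) = (53 + 26)*(-487) = 79*(-487) = -38473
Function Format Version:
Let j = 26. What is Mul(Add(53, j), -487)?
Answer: -38473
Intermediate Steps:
Mul(Add(53, j), -487) = Mul(Add(53, 26), -487) = Mul(79, -487) = -38473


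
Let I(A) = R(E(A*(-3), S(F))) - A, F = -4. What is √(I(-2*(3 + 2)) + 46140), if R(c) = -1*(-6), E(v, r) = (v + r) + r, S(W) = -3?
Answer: 2*√11539 ≈ 214.84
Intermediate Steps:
E(v, r) = v + 2*r (E(v, r) = (r + v) + r = v + 2*r)
R(c) = 6
I(A) = 6 - A
√(I(-2*(3 + 2)) + 46140) = √((6 - (-2)*(3 + 2)) + 46140) = √((6 - (-2)*5) + 46140) = √((6 - 1*(-10)) + 46140) = √((6 + 10) + 46140) = √(16 + 46140) = √46156 = 2*√11539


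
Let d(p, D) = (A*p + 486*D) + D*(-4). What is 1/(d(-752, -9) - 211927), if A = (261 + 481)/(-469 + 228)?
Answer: -241/51561881 ≈ -4.6740e-6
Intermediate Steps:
A = -742/241 (A = 742/(-241) = 742*(-1/241) = -742/241 ≈ -3.0788)
d(p, D) = 482*D - 742*p/241 (d(p, D) = (-742*p/241 + 486*D) + D*(-4) = (486*D - 742*p/241) - 4*D = 482*D - 742*p/241)
1/(d(-752, -9) - 211927) = 1/((482*(-9) - 742/241*(-752)) - 211927) = 1/((-4338 + 557984/241) - 211927) = 1/(-487474/241 - 211927) = 1/(-51561881/241) = -241/51561881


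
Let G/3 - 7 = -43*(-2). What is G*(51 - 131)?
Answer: -22320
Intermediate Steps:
G = 279 (G = 21 + 3*(-43*(-2)) = 21 + 3*86 = 21 + 258 = 279)
G*(51 - 131) = 279*(51 - 131) = 279*(-80) = -22320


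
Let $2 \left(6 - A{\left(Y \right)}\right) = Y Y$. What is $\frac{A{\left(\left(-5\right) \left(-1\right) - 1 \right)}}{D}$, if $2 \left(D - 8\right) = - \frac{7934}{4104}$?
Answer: $- \frac{8208}{28865} \approx -0.28436$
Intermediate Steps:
$A{\left(Y \right)} = 6 - \frac{Y^{2}}{2}$ ($A{\left(Y \right)} = 6 - \frac{Y Y}{2} = 6 - \frac{Y^{2}}{2}$)
$D = \frac{28865}{4104}$ ($D = 8 + \frac{\left(-7934\right) \frac{1}{4104}}{2} = 8 + \frac{1}{2} \left(- \frac{3967}{2052}\right) = 8 - \frac{3967}{4104} = \frac{28865}{4104} \approx 7.0334$)
$\frac{A{\left(\left(-5\right) \left(-1\right) - 1 \right)}}{D} = \frac{6 - \frac{\left(\left(-5\right) \left(-1\right) - 1\right)^{2}}{2}}{\frac{28865}{4104}} = \left(6 - \frac{\left(5 - 1\right)^{2}}{2}\right) \frac{4104}{28865} = \left(6 - \frac{4^{2}}{2}\right) \frac{4104}{28865} = \left(6 - 8\right) \frac{4104}{28865} = \left(-2\right) \frac{4104}{28865} = - \frac{8208}{28865}$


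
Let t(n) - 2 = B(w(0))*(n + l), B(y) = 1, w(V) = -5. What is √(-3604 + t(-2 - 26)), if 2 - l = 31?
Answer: I*√3659 ≈ 60.49*I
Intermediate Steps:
l = -29 (l = 2 - 1*31 = 2 - 31 = -29)
t(n) = -27 + n (t(n) = 2 + 1*(n - 29) = 2 + 1*(-29 + n) = 2 + (-29 + n) = -27 + n)
√(-3604 + t(-2 - 26)) = √(-3604 + (-27 + (-2 - 26))) = √(-3604 + (-27 - 28)) = √(-3604 - 55) = √(-3659) = I*√3659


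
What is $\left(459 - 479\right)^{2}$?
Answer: $400$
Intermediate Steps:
$\left(459 - 479\right)^{2} = \left(-20\right)^{2} = 400$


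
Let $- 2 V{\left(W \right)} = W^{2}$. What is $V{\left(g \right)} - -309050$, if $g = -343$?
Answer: $\frac{500451}{2} \approx 2.5023 \cdot 10^{5}$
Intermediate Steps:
$V{\left(W \right)} = - \frac{W^{2}}{2}$
$V{\left(g \right)} - -309050 = - \frac{\left(-343\right)^{2}}{2} - -309050 = \left(- \frac{1}{2}\right) 117649 + 309050 = - \frac{117649}{2} + 309050 = \frac{500451}{2}$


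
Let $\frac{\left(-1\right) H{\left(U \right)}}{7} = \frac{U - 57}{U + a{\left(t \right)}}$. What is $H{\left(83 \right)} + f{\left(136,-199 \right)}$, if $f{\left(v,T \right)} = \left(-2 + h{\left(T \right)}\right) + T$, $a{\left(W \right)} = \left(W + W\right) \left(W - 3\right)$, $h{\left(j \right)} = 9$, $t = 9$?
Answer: $- \frac{36854}{191} \approx -192.95$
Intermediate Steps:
$a{\left(W \right)} = 2 W \left(-3 + W\right)$
$f{\left(v,T \right)} = 7 + T$ ($f{\left(v,T \right)} = \left(-2 + 9\right) + T = 7 + T$)
$H{\left(U \right)} = - \frac{7 \left(-57 + U\right)}{108 + U}$ ($H{\left(U \right)} = - 7 \frac{U - 57}{U + 2 \cdot 9 \left(-3 + 9\right)} = - 7 \frac{-57 + U}{U + 2 \cdot 9 \cdot 6} = - 7 \frac{-57 + U}{U + 108} = - 7 \frac{-57 + U}{108 + U} = - \frac{7 \left(-57 + U\right)}{108 + U}$)
$H{\left(83 \right)} + f{\left(136,-199 \right)} = \frac{7 \left(57 - 83\right)}{108 + 83} + \left(7 - 199\right) = \frac{7 \left(57 - 83\right)}{191} - 192 = 7 \cdot \frac{1}{191} \left(-26\right) - 192 = - \frac{182}{191} - 192 = - \frac{36854}{191}$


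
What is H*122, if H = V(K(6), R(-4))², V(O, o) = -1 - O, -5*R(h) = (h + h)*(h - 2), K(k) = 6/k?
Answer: 488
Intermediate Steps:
R(h) = -2*h*(-2 + h)/5 (R(h) = -(h + h)*(h - 2)/5 = -2*h*(-2 + h)/5)
H = 4 (H = (-1 - 6/6)² = (-1 - 1*1)² = (-1 - 1)² = (-2)² = 4)
H*122 = 4*122 = 488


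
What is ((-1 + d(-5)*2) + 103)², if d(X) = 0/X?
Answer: 10404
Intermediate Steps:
d(X) = 0
((-1 + d(-5)*2) + 103)² = ((-1 + 0*2) + 103)² = ((-1 + 0) + 103)² = (-1 + 103)² = 102² = 10404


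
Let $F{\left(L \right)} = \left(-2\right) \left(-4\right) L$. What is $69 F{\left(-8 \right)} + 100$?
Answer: $-4316$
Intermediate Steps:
$F{\left(L \right)} = 8 L$
$69 F{\left(-8 \right)} + 100 = 69 \cdot 8 \left(-8\right) + 100 = 69 \left(-64\right) + 100 = -4416 + 100 = -4316$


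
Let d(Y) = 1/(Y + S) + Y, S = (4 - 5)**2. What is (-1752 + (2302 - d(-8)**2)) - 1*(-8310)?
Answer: 430891/49 ≈ 8793.7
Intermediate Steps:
S = 1 (S = (-1)**2 = 1)
d(Y) = Y + 1/(1 + Y) (d(Y) = 1/(Y + 1) + Y = 1/(1 + Y) + Y = Y + 1/(1 + Y))
(-1752 + (2302 - d(-8)**2)) - 1*(-8310) = (-1752 + (2302 - ((1 - 8 + (-8)**2)/(1 - 8))**2)) - 1*(-8310) = (-1752 + (2302 - ((1 - 8 + 64)/(-7))**2)) + 8310 = (-1752 + (2302 - (-1/7*57)**2)) + 8310 = (-1752 + (2302 - (-57/7)**2)) + 8310 = (-1752 + (2302 - 1*3249/49)) + 8310 = (-1752 + (2302 - 3249/49)) + 8310 = (-1752 + 109549/49) + 8310 = 23701/49 + 8310 = 430891/49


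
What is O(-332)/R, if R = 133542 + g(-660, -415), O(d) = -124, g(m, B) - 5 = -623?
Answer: -31/33231 ≈ -0.00093286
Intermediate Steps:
g(m, B) = -618 (g(m, B) = 5 - 623 = -618)
R = 132924 (R = 133542 - 618 = 132924)
O(-332)/R = -124/132924 = -124*1/132924 = -31/33231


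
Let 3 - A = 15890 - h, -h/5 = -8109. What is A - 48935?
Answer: -24277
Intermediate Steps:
h = 40545 (h = -5*(-8109) = 40545)
A = 24658 (A = 3 - (15890 - 1*40545) = 3 - (15890 - 40545) = 3 - 1*(-24655) = 3 + 24655 = 24658)
A - 48935 = 24658 - 48935 = -24277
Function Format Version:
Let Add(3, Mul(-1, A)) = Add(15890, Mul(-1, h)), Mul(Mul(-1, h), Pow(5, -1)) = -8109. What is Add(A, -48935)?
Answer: -24277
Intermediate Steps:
h = 40545 (h = Mul(-5, -8109) = 40545)
A = 24658 (A = Add(3, Mul(-1, Add(15890, Mul(-1, 40545)))) = Add(3, Mul(-1, Add(15890, -40545))) = Add(3, Mul(-1, -24655)) = Add(3, 24655) = 24658)
Add(A, -48935) = Add(24658, -48935) = -24277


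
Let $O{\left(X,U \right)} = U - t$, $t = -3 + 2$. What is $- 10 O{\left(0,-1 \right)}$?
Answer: $0$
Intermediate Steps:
$t = -1$
$O{\left(X,U \right)} = 1 + U$ ($O{\left(X,U \right)} = U - -1 = U + 1 = 1 + U$)
$- 10 O{\left(0,-1 \right)} = - 10 \left(1 - 1\right) = \left(-10\right) 0 = 0$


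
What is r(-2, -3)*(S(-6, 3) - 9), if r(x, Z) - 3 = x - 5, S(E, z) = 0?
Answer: 36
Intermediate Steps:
r(x, Z) = -2 + x (r(x, Z) = 3 + (x - 5) = 3 + (-5 + x) = -2 + x)
r(-2, -3)*(S(-6, 3) - 9) = (-2 - 2)*(0 - 9) = -4*(-9) = 36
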